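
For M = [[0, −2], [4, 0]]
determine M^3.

M^2 = [[−8, 0], [0, −8]]
M^3 = [[0, 16], [−32, 0]]

[[0, 16], [−32, 0]]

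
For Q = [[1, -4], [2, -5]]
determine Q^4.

tr Q = -4 and det Q = 3, so the characteristic polynomial is λ² − (-4)λ + (3) with roots -1 and -3.
Eigenvectors give P = [[-2, -1], [-1, -1]] with P⁻¹ = [[-1, 1], [1, -2]], and Q = P·diag(-1, -3)·P⁻¹.
Then Q^4 = P·diag(1, 81)·P⁻¹ = [[-2, -81], [-1, -81]] · [[-1, 1], [1, -2]] = [[-79, 160], [-80, 161]].

[[-79, 160], [-80, 161]]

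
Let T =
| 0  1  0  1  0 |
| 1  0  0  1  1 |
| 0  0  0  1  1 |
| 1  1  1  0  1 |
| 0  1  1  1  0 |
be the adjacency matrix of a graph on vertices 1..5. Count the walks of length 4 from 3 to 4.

13

The number of length-4 walks from vertex 3 to vertex 4 is entry (3,4) of T⁴, where T is the adjacency matrix.
T² = [[2, 1, 1, 1, 2], [1, 3, 2, 2, 1], [1, 2, 2, 1, 1], [1, 2, 1, 4, 2], [2, 1, 1, 2, 3]]
T³ = [[2, 5, 3, 6, 3], [5, 4, 3, 7, 7], [3, 3, 2, 6, 5], [6, 7, 6, 6, 7], [3, 7, 5, 7, 4]]
T⁴ = [[11, 11, 9, 13, 14], [11, 19, 14, 19, 14], [9, 14, 11, 13, 11], [13, 19, 13, 26, 19], [14, 14, 11, 19, 19]]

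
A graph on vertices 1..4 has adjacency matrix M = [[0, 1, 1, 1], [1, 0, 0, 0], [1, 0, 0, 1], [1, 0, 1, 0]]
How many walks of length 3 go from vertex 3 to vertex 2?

1

The number of length-3 walks from vertex 3 to vertex 2 is entry (3,2) of M^3, where M is the adjacency matrix.
M^2 = [[3, 0, 1, 1], [0, 1, 1, 1], [1, 1, 2, 1], [1, 1, 1, 2]]
M^3 = [[2, 3, 4, 4], [3, 0, 1, 1], [4, 1, 2, 3], [4, 1, 3, 2]]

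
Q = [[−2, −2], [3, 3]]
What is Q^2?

Q² = Q (a projection; rank 1, trace 1), so Q^2 = Q.

[[−2, −2], [3, 3]]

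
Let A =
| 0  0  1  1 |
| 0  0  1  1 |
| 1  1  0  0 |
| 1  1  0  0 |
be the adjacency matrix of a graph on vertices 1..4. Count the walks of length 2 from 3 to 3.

The number of length-2 walks from vertex 3 to vertex 3 is entry (3,3) of A^2, where A is the adjacency matrix.
A^2 = [[2, 2, 0, 0], [2, 2, 0, 0], [0, 0, 2, 2], [0, 0, 2, 2]]

2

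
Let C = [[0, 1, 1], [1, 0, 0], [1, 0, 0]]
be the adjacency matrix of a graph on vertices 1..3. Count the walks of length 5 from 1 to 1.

The number of length-5 walks from vertex 1 to vertex 1 is entry (1,1) of C⁵, where C is the adjacency matrix.
C² = [[2, 0, 0], [0, 1, 1], [0, 1, 1]]
C³ = [[0, 2, 2], [2, 0, 0], [2, 0, 0]]
C⁴ = [[4, 0, 0], [0, 2, 2], [0, 2, 2]]
C⁵ = [[0, 4, 4], [4, 0, 0], [4, 0, 0]]

0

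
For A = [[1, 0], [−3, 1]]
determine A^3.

A = I + N where N = [[0, 0], [−3, 0]] is strictly lower-triangular, so N^2 = 0.
(I + N)^3 = I + 3·N = [[1, 0], [−9, 1]].

[[1, 0], [−9, 1]]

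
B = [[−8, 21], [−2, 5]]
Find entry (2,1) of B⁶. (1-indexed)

tr B = −3 and det B = 2, so the characteristic polynomial is λ² − (−3)λ + (2) with roots −1 and −2.
Eigenvectors give P = [[3, 7], [1, 2]] with P⁻¹ = [[−2, 7], [1, −3]], and B = P·diag(−1, −2)·P⁻¹.
Then B⁶ = P·diag(1, 64)·P⁻¹ = [[3, 448], [1, 128]] · [[−2, 7], [1, −3]] = [[442, −1323], [126, −377]].

126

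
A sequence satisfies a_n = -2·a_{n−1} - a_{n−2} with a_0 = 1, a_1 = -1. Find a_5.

With companion matrix C = [[-2, -1], [1, 0]], [a_n, a_{n−1}]ᵀ = C·[a_{n−1}, a_{n−2}]ᵀ, so [a_5, a_4]ᵀ = C^4·[a_1, a_0]ᵀ.
C^4 = [[5, 4], [-4, -3]], giving [a_5, a_4]ᵀ = [[-1], [1]].

-1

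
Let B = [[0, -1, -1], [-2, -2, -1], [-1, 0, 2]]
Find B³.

[[-3, -7, -7], [-14, -17, -7], [-7, 0, 11]]

B² = [[3, 2, -1], [5, 6, 2], [-2, 1, 5]]
B³ = [[-3, -7, -7], [-14, -17, -7], [-7, 0, 11]]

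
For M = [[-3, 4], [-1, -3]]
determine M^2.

[[5, -24], [6, 5]]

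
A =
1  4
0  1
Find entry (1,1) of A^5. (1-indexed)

1

A = I + N where N = [[0, 4], [0, 0]] is strictly upper-triangular, so N^2 = 0.
(I + N)^5 = I + 5·N = [[1, 20], [0, 1]].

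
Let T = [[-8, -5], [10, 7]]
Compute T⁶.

[[1394, 665], [-1330, -601]]

tr T = -1 and det T = -6, so the characteristic polynomial is λ² − (-1)λ + (-6) with roots 2 and -3.
Eigenvectors give P = [[-1, -1], [2, 1]] with P⁻¹ = [[1, 1], [-2, -1]], and T = P·diag(2, -3)·P⁻¹.
Then T⁶ = P·diag(64, 729)·P⁻¹ = [[-64, -729], [128, 729]] · [[1, 1], [-2, -1]] = [[1394, 665], [-1330, -601]].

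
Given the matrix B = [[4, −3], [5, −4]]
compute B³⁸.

[[1, 0], [0, 1]]

B² = I (check: tr B = 0 and det B = −1), so B³⁸ = I since 38 is even.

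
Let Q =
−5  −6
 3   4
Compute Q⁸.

[[511, 510], [−255, −254]]

tr Q = −1 and det Q = −2, so the characteristic polynomial is λ² − (−1)λ + (−2) with roots −2 and 1.
Eigenvectors give P = [[−2, −1], [1, 1]] with P⁻¹ = [[−1, −1], [1, 2]], and Q = P·diag(−2, 1)·P⁻¹.
Then Q⁸ = P·diag(256, 1)·P⁻¹ = [[−512, −1], [256, 1]] · [[−1, −1], [1, 2]] = [[511, 510], [−255, −254]].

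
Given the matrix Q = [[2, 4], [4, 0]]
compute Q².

[[20, 8], [8, 16]]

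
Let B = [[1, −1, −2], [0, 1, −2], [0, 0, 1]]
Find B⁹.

B = I + N where N = [[0, −1, −2], [0, 0, −2], [0, 0, 0]] is strictly upper-triangular, so N³ = 0.
(I + N)⁹ = I + 9·N + 36·N² = [[1, −9, 54], [0, 1, −18], [0, 0, 1]].

[[1, −9, 54], [0, 1, −18], [0, 0, 1]]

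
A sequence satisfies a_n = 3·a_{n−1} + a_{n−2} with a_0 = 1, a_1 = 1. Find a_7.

1549

With companion matrix A = [[3, 1], [1, 0]], [a_n, a_{n−1}]ᵀ = A·[a_{n−1}, a_{n−2}]ᵀ, so [a_7, a_6]ᵀ = A^6·[a_1, a_0]ᵀ.
A^6 = [[1189, 360], [360, 109]], giving [a_7, a_6]ᵀ = [[1549], [469]].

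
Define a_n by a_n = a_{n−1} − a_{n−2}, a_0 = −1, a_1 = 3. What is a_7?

3

With companion matrix Q = [[1, −1], [1, 0]], [a_n, a_{n−1}]ᵀ = Q·[a_{n−1}, a_{n−2}]ᵀ, so [a_7, a_6]ᵀ = Q⁶·[a_1, a_0]ᵀ.
Q⁶ = [[1, 0], [0, 1]], giving [a_7, a_6]ᵀ = [[3], [−1]].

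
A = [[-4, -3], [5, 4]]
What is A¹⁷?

[[-4, -3], [5, 4]]

A² = I (check: tr A = 0 and det A = -1), so A¹⁷ = A since 17 is odd.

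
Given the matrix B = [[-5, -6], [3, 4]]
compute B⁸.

[[511, 510], [-255, -254]]

tr B = -1 and det B = -2, so the characteristic polynomial is λ² − (-1)λ + (-2) with roots 1 and -2.
Eigenvectors give P = [[-1, 2], [1, -1]] with P⁻¹ = [[1, 2], [1, 1]], and B = P·diag(1, -2)·P⁻¹.
Then B⁸ = P·diag(1, 256)·P⁻¹ = [[-1, 512], [1, -256]] · [[1, 2], [1, 1]] = [[511, 510], [-255, -254]].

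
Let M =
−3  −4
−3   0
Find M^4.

M^2 = [[21, 12], [9, 12]]
M^3 = [[−99, −84], [−63, −36]]
M^4 = [[549, 396], [297, 252]]

[[549, 396], [297, 252]]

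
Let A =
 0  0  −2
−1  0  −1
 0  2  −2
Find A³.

[[4, 8, −4], [2, 8, −6], [4, 4, 4]]

A² = [[0, −4, 4], [0, −2, 4], [−2, −4, 2]]
A³ = [[4, 8, −4], [2, 8, −6], [4, 4, 4]]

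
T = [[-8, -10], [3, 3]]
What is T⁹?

[[-115538, -191710], [57513, 95343]]

tr T = -5 and det T = 6, so the characteristic polynomial is λ² − (-5)λ + (6) with roots -2 and -3.
Eigenvectors give P = [[-5, -2], [3, 1]] with P⁻¹ = [[1, 2], [-3, -5]], and T = P·diag(-2, -3)·P⁻¹.
Then T⁹ = P·diag(-512, -19683)·P⁻¹ = [[2560, 39366], [-1536, -19683]] · [[1, 2], [-3, -5]] = [[-115538, -191710], [57513, 95343]].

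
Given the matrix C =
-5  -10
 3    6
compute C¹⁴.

[[-5, -10], [3, 6]]

C² = C (a projection; rank 1, trace 1), so C¹⁴ = C.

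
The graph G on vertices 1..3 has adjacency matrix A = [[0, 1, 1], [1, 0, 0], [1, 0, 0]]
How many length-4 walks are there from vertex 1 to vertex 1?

The number of length-4 walks from vertex 1 to vertex 1 is entry (1,1) of A⁴, where A is the adjacency matrix.
A² = [[2, 0, 0], [0, 1, 1], [0, 1, 1]]
A³ = [[0, 2, 2], [2, 0, 0], [2, 0, 0]]
A⁴ = [[4, 0, 0], [0, 2, 2], [0, 2, 2]]

4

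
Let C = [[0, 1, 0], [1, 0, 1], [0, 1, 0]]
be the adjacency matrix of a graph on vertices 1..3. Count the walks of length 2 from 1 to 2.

0

The number of length-2 walks from vertex 1 to vertex 2 is entry (1,2) of C², where C is the adjacency matrix.
C² = [[1, 0, 1], [0, 2, 0], [1, 0, 1]]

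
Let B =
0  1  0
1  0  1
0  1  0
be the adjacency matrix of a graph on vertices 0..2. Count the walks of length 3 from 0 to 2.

0

The number of length-3 walks from vertex 0 to vertex 2 is entry (0,2) of B^3, where B is the adjacency matrix.
B^2 = [[1, 0, 1], [0, 2, 0], [1, 0, 1]]
B^3 = [[0, 2, 0], [2, 0, 2], [0, 2, 0]]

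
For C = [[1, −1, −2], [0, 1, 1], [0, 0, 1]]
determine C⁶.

C = I + N where N = [[0, −1, −2], [0, 0, 1], [0, 0, 0]] is strictly upper-triangular, so N³ = 0.
(I + N)⁶ = I + 6·N + 15·N² = [[1, −6, −27], [0, 1, 6], [0, 0, 1]].

[[1, −6, −27], [0, 1, 6], [0, 0, 1]]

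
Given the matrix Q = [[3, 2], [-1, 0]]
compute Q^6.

[[127, 126], [-63, -62]]

tr Q = 3 and det Q = 2, so the characteristic polynomial is λ² − (3)λ + (2) with roots 1 and 2.
Eigenvectors give P = [[-1, -2], [1, 1]] with P⁻¹ = [[1, 2], [-1, -1]], and Q = P·diag(1, 2)·P⁻¹.
Then Q^6 = P·diag(1, 64)·P⁻¹ = [[-1, -128], [1, 64]] · [[1, 2], [-1, -1]] = [[127, 126], [-63, -62]].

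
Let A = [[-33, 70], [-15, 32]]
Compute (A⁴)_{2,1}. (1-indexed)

195

tr A = -1 and det A = -6, so the characteristic polynomial is λ² − (-1)λ + (-6) with roots -3 and 2.
Eigenvectors give P = [[7, 2], [3, 1]] with P⁻¹ = [[1, -2], [-3, 7]], and A = P·diag(-3, 2)·P⁻¹.
Then A⁴ = P·diag(81, 16)·P⁻¹ = [[567, 32], [243, 16]] · [[1, -2], [-3, 7]] = [[471, -910], [195, -374]].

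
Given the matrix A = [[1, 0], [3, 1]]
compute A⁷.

A = I + N where N = [[0, 0], [3, 0]] is strictly lower-triangular, so N² = 0.
(I + N)⁷ = I + 7·N = [[1, 0], [21, 1]].

[[1, 0], [21, 1]]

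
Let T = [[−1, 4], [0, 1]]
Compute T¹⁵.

T² = I (check: tr T = 0 and det T = −1), so T¹⁵ = T since 15 is odd.

[[−1, 4], [0, 1]]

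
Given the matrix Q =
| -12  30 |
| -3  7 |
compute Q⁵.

[[-2142, 6330], [-633, 1867]]

tr Q = -5 and det Q = 6, so the characteristic polynomial is λ² − (-5)λ + (6) with roots -2 and -3.
Eigenvectors give P = [[-3, 10], [-1, 3]] with P⁻¹ = [[3, -10], [1, -3]], and Q = P·diag(-2, -3)·P⁻¹.
Then Q⁵ = P·diag(-32, -243)·P⁻¹ = [[96, -2430], [32, -729]] · [[3, -10], [1, -3]] = [[-2142, 6330], [-633, 1867]].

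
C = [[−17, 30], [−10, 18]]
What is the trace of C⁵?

211

tr C = 1 and det C = −6, so the characteristic polynomial is λ² − (1)λ + (−6) with roots 3 and −2.
Eigenvectors give P = [[−3, 2], [−2, 1]] with P⁻¹ = [[1, −2], [2, −3]], and C = P·diag(3, −2)·P⁻¹.
Then C⁵ = P·diag(243, −32)·P⁻¹ = [[−729, −64], [−486, −32]] · [[1, −2], [2, −3]] = [[−857, 1650], [−550, 1068]].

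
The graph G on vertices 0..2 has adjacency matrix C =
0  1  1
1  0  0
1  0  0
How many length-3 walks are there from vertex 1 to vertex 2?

0

The number of length-3 walks from vertex 1 to vertex 2 is entry (1,2) of C³, where C is the adjacency matrix.
C² = [[2, 0, 0], [0, 1, 1], [0, 1, 1]]
C³ = [[0, 2, 2], [2, 0, 0], [2, 0, 0]]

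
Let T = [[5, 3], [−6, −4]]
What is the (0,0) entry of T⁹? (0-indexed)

tr T = 1 and det T = −2, so the characteristic polynomial is λ² − (1)λ + (−2) with roots −1 and 2.
Eigenvectors give P = [[1, −1], [−2, 1]] with P⁻¹ = [[−1, −1], [−2, −1]], and T = P·diag(−1, 2)·P⁻¹.
Then T⁹ = P·diag(−1, 512)·P⁻¹ = [[−1, −512], [2, 512]] · [[−1, −1], [−2, −1]] = [[1025, 513], [−1026, −514]].

1025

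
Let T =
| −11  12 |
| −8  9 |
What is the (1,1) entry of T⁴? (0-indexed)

tr T = −2 and det T = −3, so the characteristic polynomial is λ² − (−2)λ + (−3) with roots −3 and 1.
Eigenvectors give P = [[−3, −1], [−2, −1]] with P⁻¹ = [[−1, 1], [2, −3]], and T = P·diag(−3, 1)·P⁻¹.
Then T⁴ = P·diag(81, 1)·P⁻¹ = [[−243, −1], [−162, −1]] · [[−1, 1], [2, −3]] = [[241, −240], [160, −159]].

−159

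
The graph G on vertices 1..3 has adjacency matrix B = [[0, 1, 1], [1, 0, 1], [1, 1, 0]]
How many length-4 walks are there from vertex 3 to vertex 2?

5

The number of length-4 walks from vertex 3 to vertex 2 is entry (3,2) of B⁴, where B is the adjacency matrix.
B² = [[2, 1, 1], [1, 2, 1], [1, 1, 2]]
B³ = [[2, 3, 3], [3, 2, 3], [3, 3, 2]]
B⁴ = [[6, 5, 5], [5, 6, 5], [5, 5, 6]]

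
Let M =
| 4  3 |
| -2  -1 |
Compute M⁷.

tr M = 3 and det M = 2, so the characteristic polynomial is λ² − (3)λ + (2) with roots 1 and 2.
Eigenvectors give P = [[-1, 3], [1, -2]] with P⁻¹ = [[2, 3], [1, 1]], and M = P·diag(1, 2)·P⁻¹.
Then M⁷ = P·diag(1, 128)·P⁻¹ = [[-1, 384], [1, -256]] · [[2, 3], [1, 1]] = [[382, 381], [-254, -253]].

[[382, 381], [-254, -253]]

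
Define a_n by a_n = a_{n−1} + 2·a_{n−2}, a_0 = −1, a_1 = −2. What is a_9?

−512

With companion matrix Q = [[1, 2], [1, 0]], [a_n, a_{n−1}]ᵀ = Q·[a_{n−1}, a_{n−2}]ᵀ, so [a_9, a_8]ᵀ = Q⁸·[a_1, a_0]ᵀ.
Q⁸ = [[171, 170], [85, 86]], giving [a_9, a_8]ᵀ = [[−512], [−256]].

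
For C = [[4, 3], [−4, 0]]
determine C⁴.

C² = [[4, 12], [−16, −12]]
C³ = [[−32, 12], [−16, −48]]
C⁴ = [[−176, −96], [128, −48]]

[[−176, −96], [128, −48]]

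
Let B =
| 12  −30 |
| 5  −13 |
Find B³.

tr B = −1 and det B = −6, so the characteristic polynomial is λ² − (−1)λ + (−6) with roots 2 and −3.
Eigenvectors give P = [[3, 2], [1, 1]] with P⁻¹ = [[1, −2], [−1, 3]], and B = P·diag(2, −3)·P⁻¹.
Then B³ = P·diag(8, −27)·P⁻¹ = [[24, −54], [8, −27]] · [[1, −2], [−1, 3]] = [[78, −210], [35, −97]].

[[78, −210], [35, −97]]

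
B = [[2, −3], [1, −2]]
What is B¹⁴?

[[1, 0], [0, 1]]

B² = I (check: tr B = 0 and det B = −1), so B¹⁴ = I since 14 is even.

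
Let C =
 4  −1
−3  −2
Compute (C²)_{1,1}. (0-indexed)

7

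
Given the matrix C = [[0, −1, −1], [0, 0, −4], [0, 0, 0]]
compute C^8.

C is strictly triangular, hence nilpotent: C^3 = 0, so C^8 = 0.

[[0, 0, 0], [0, 0, 0], [0, 0, 0]]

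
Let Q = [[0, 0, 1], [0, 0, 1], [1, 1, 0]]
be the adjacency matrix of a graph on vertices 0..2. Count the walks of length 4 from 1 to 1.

The number of length-4 walks from vertex 1 to vertex 1 is entry (1,1) of Q⁴, where Q is the adjacency matrix.
Q² = [[1, 1, 0], [1, 1, 0], [0, 0, 2]]
Q³ = [[0, 0, 2], [0, 0, 2], [2, 2, 0]]
Q⁴ = [[2, 2, 0], [2, 2, 0], [0, 0, 4]]

2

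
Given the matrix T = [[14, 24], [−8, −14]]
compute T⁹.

tr T = 0 and det T = −4, so the characteristic polynomial is λ² − (0)λ + (−4) with roots 2 and −2.
Eigenvectors give P = [[−2, −3], [1, 2]] with P⁻¹ = [[−2, −3], [1, 2]], and T = P·diag(2, −2)·P⁻¹.
Then T⁹ = P·diag(512, −512)·P⁻¹ = [[−1024, 1536], [512, −1024]] · [[−2, −3], [1, 2]] = [[3584, 6144], [−2048, −3584]].

[[3584, 6144], [−2048, −3584]]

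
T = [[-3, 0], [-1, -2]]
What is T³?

[[-27, 0], [-19, -8]]

tr T = -5 and det T = 6, so the characteristic polynomial is λ² − (-5)λ + (6) with roots -3 and -2.
Eigenvectors give P = [[1, 0], [1, -1]] with P⁻¹ = [[1, 0], [1, -1]], and T = P·diag(-3, -2)·P⁻¹.
Then T³ = P·diag(-27, -8)·P⁻¹ = [[-27, 0], [-27, 8]] · [[1, 0], [1, -1]] = [[-27, 0], [-19, -8]].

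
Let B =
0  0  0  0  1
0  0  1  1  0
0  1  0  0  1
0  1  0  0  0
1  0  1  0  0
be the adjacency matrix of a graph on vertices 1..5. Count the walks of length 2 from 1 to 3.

1

The number of length-2 walks from vertex 1 to vertex 3 is entry (1,3) of B², where B is the adjacency matrix.
B² = [[1, 0, 1, 0, 0], [0, 2, 0, 0, 1], [1, 0, 2, 1, 0], [0, 0, 1, 1, 0], [0, 1, 0, 0, 2]]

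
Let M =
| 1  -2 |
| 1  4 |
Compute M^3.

[[-11, -38], [19, 46]]

tr M = 5 and det M = 6, so the characteristic polynomial is λ² − (5)λ + (6) with roots 3 and 2.
Eigenvectors give P = [[1, -2], [-1, 1]] with P⁻¹ = [[-1, -2], [-1, -1]], and M = P·diag(3, 2)·P⁻¹.
Then M^3 = P·diag(27, 8)·P⁻¹ = [[27, -16], [-27, 8]] · [[-1, -2], [-1, -1]] = [[-11, -38], [19, 46]].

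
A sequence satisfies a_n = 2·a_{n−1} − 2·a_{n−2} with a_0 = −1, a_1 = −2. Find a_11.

0

With companion matrix M = [[2, −2], [1, 0]], [a_n, a_{n−1}]ᵀ = M·[a_{n−1}, a_{n−2}]ᵀ, so [a_11, a_10]ᵀ = M¹⁰·[a_1, a_0]ᵀ.
M¹⁰ = [[32, −64], [32, −32]], giving [a_11, a_10]ᵀ = [[0], [−32]].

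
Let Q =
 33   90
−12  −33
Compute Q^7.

[[24057, 65610], [−8748, −24057]]

tr Q = 0 and det Q = −9, so the characteristic polynomial is λ² − (0)λ + (−9) with roots −3 and 3.
Eigenvectors give P = [[−5, −3], [2, 1]] with P⁻¹ = [[1, 3], [−2, −5]], and Q = P·diag(−3, 3)·P⁻¹.
Then Q^7 = P·diag(−2187, 2187)·P⁻¹ = [[10935, −6561], [−4374, 2187]] · [[1, 3], [−2, −5]] = [[24057, 65610], [−8748, −24057]].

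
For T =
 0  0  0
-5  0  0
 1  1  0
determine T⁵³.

[[0, 0, 0], [0, 0, 0], [0, 0, 0]]

T is strictly triangular, hence nilpotent: T³ = 0, so T⁵³ = 0.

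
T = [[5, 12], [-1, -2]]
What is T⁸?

[[1021, 3060], [-255, -764]]

tr T = 3 and det T = 2, so the characteristic polynomial is λ² − (3)λ + (2) with roots 2 and 1.
Eigenvectors give P = [[4, -3], [-1, 1]] with P⁻¹ = [[1, 3], [1, 4]], and T = P·diag(2, 1)·P⁻¹.
Then T⁸ = P·diag(256, 1)·P⁻¹ = [[1024, -3], [-256, 1]] · [[1, 3], [1, 4]] = [[1021, 3060], [-255, -764]].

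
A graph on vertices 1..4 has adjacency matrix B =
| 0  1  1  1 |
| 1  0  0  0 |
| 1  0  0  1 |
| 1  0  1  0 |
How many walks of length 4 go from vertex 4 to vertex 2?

4

The number of length-4 walks from vertex 4 to vertex 2 is entry (4,2) of B^4, where B is the adjacency matrix.
B^2 = [[3, 0, 1, 1], [0, 1, 1, 1], [1, 1, 2, 1], [1, 1, 1, 2]]
B^3 = [[2, 3, 4, 4], [3, 0, 1, 1], [4, 1, 2, 3], [4, 1, 3, 2]]
B^4 = [[11, 2, 6, 6], [2, 3, 4, 4], [6, 4, 7, 6], [6, 4, 6, 7]]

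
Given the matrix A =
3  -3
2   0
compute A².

[[3, -9], [6, -6]]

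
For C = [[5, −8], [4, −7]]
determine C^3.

tr C = −2 and det C = −3, so the characteristic polynomial is λ² − (−2)λ + (−3) with roots −3 and 1.
Eigenvectors give P = [[1, 2], [1, 1]] with P⁻¹ = [[−1, 2], [1, −1]], and C = P·diag(−3, 1)·P⁻¹.
Then C^3 = P·diag(−27, 1)·P⁻¹ = [[−27, 2], [−27, 1]] · [[−1, 2], [1, −1]] = [[29, −56], [28, −55]].

[[29, −56], [28, −55]]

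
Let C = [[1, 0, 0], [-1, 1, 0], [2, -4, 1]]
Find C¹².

C = I + N where N = [[0, 0, 0], [-1, 0, 0], [2, -4, 0]] is strictly lower-triangular, so N³ = 0.
(I + N)¹² = I + 12·N + 66·N² = [[1, 0, 0], [-12, 1, 0], [288, -48, 1]].

[[1, 0, 0], [-12, 1, 0], [288, -48, 1]]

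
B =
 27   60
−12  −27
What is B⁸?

tr B = 0 and det B = −9, so the characteristic polynomial is λ² − (0)λ + (−9) with roots 3 and −3.
Eigenvectors give P = [[−5, −2], [2, 1]] with P⁻¹ = [[−1, −2], [2, 5]], and B = P·diag(3, −3)·P⁻¹.
Then B⁸ = P·diag(6561, 6561)·P⁻¹ = [[−32805, −13122], [13122, 6561]] · [[−1, −2], [2, 5]] = [[6561, 0], [0, 6561]].

[[6561, 0], [0, 6561]]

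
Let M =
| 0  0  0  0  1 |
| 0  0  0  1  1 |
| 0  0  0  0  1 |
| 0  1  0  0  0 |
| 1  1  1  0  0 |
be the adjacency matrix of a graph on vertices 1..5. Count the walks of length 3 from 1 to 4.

1

The number of length-3 walks from vertex 1 to vertex 4 is entry (1,4) of M^3, where M is the adjacency matrix.
M^2 = [[1, 1, 1, 0, 0], [1, 2, 1, 0, 0], [1, 1, 1, 0, 0], [0, 0, 0, 1, 1], [0, 0, 0, 1, 3]]
M^3 = [[0, 0, 0, 1, 3], [0, 0, 0, 2, 4], [0, 0, 0, 1, 3], [1, 2, 1, 0, 0], [3, 4, 3, 0, 0]]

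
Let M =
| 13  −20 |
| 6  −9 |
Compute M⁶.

tr M = 4 and det M = 3, so the characteristic polynomial is λ² − (4)λ + (3) with roots 3 and 1.
Eigenvectors give P = [[2, −5], [1, −3]] with P⁻¹ = [[3, −5], [1, −2]], and M = P·diag(3, 1)·P⁻¹.
Then M⁶ = P·diag(729, 1)·P⁻¹ = [[1458, −5], [729, −3]] · [[3, −5], [1, −2]] = [[4369, −7280], [2184, −3639]].

[[4369, −7280], [2184, −3639]]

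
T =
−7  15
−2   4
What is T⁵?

tr T = −3 and det T = 2, so the characteristic polynomial is λ² − (−3)λ + (2) with roots −2 and −1.
Eigenvectors give P = [[−3, 5], [−1, 2]] with P⁻¹ = [[−2, 5], [−1, 3]], and T = P·diag(−2, −1)·P⁻¹.
Then T⁵ = P·diag(−32, −1)·P⁻¹ = [[96, −5], [32, −2]] · [[−2, 5], [−1, 3]] = [[−187, 465], [−62, 154]].

[[−187, 465], [−62, 154]]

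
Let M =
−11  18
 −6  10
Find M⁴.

[[61, −90], [30, −44]]

tr M = −1 and det M = −2, so the characteristic polynomial is λ² − (−1)λ + (−2) with roots 1 and −2.
Eigenvectors give P = [[3, 2], [2, 1]] with P⁻¹ = [[−1, 2], [2, −3]], and M = P·diag(1, −2)·P⁻¹.
Then M⁴ = P·diag(1, 16)·P⁻¹ = [[3, 32], [2, 16]] · [[−1, 2], [2, −3]] = [[61, −90], [30, −44]].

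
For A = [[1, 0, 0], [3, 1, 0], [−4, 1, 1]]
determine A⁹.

[[1, 0, 0], [27, 1, 0], [72, 9, 1]]

A = I + N where N = [[0, 0, 0], [3, 0, 0], [−4, 1, 0]] is strictly lower-triangular, so N³ = 0.
(I + N)⁹ = I + 9·N + 36·N² = [[1, 0, 0], [27, 1, 0], [72, 9, 1]].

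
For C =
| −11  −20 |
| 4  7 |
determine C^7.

tr C = −4 and det C = 3, so the characteristic polynomial is λ² − (−4)λ + (3) with roots −1 and −3.
Eigenvectors give P = [[−2, 5], [1, −2]] with P⁻¹ = [[2, 5], [1, 2]], and C = P·diag(−1, −3)·P⁻¹.
Then C^7 = P·diag(−1, −2187)·P⁻¹ = [[2, −10935], [−1, 4374]] · [[2, 5], [1, 2]] = [[−10931, −21860], [4372, 8743]].

[[−10931, −21860], [4372, 8743]]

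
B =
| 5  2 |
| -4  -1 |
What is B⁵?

[[485, 242], [-484, -241]]

tr B = 4 and det B = 3, so the characteristic polynomial is λ² − (4)λ + (3) with roots 1 and 3.
Eigenvectors give P = [[-1, 1], [2, -1]] with P⁻¹ = [[1, 1], [2, 1]], and B = P·diag(1, 3)·P⁻¹.
Then B⁵ = P·diag(1, 243)·P⁻¹ = [[-1, 243], [2, -243]] · [[1, 1], [2, 1]] = [[485, 242], [-484, -241]].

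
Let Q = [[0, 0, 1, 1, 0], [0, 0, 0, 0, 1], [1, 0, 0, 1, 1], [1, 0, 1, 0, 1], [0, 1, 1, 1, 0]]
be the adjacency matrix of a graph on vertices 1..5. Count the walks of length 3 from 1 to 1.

2

The number of length-3 walks from vertex 1 to vertex 1 is entry (1,1) of Q^3, where Q is the adjacency matrix.
Q^2 = [[2, 0, 1, 1, 2], [0, 1, 1, 1, 0], [1, 1, 3, 2, 1], [1, 1, 2, 3, 1], [2, 0, 1, 1, 3]]
Q^3 = [[2, 2, 5, 5, 2], [2, 0, 1, 1, 3], [5, 1, 4, 5, 6], [5, 1, 5, 4, 6], [2, 3, 6, 6, 2]]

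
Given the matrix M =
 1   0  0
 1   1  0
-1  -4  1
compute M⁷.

M = I + N where N = [[0, 0, 0], [1, 0, 0], [-1, -4, 0]] is strictly lower-triangular, so N³ = 0.
(I + N)⁷ = I + 7·N + 21·N² = [[1, 0, 0], [7, 1, 0], [-91, -28, 1]].

[[1, 0, 0], [7, 1, 0], [-91, -28, 1]]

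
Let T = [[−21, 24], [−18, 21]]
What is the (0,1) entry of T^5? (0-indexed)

1944

tr T = 0 and det T = −9, so the characteristic polynomial is λ² − (0)λ + (−9) with roots 3 and −3.
Eigenvectors give P = [[1, 4], [1, 3]] with P⁻¹ = [[−3, 4], [1, −1]], and T = P·diag(3, −3)·P⁻¹.
Then T^5 = P·diag(243, −243)·P⁻¹ = [[243, −972], [243, −729]] · [[−3, 4], [1, −1]] = [[−1701, 1944], [−1458, 1701]].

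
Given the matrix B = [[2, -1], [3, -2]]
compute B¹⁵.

B² = I (check: tr B = 0 and det B = -1), so B¹⁵ = B since 15 is odd.

[[2, -1], [3, -2]]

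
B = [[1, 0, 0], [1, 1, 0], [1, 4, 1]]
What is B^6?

B = I + N where N = [[0, 0, 0], [1, 0, 0], [1, 4, 0]] is strictly lower-triangular, so N^3 = 0.
(I + N)^6 = I + 6·N + 15·N^2 = [[1, 0, 0], [6, 1, 0], [66, 24, 1]].

[[1, 0, 0], [6, 1, 0], [66, 24, 1]]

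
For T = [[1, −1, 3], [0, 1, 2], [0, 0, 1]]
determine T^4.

T = I + N where N = [[0, −1, 3], [0, 0, 2], [0, 0, 0]] is strictly upper-triangular, so N^3 = 0.
(I + N)^4 = I + 4·N + 6·N^2 = [[1, −4, 0], [0, 1, 8], [0, 0, 1]].

[[1, −4, 0], [0, 1, 8], [0, 0, 1]]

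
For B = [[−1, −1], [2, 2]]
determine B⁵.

B² = B (a projection; rank 1, trace 1), so B⁵ = B.

[[−1, −1], [2, 2]]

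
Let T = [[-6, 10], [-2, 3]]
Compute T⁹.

[[-2556, 5110], [-1022, 2043]]

tr T = -3 and det T = 2, so the characteristic polynomial is λ² − (-3)λ + (2) with roots -1 and -2.
Eigenvectors give P = [[2, 5], [1, 2]] with P⁻¹ = [[-2, 5], [1, -2]], and T = P·diag(-1, -2)·P⁻¹.
Then T⁹ = P·diag(-1, -512)·P⁻¹ = [[-2, -2560], [-1, -1024]] · [[-2, 5], [1, -2]] = [[-2556, 5110], [-1022, 2043]].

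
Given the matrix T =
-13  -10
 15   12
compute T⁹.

[[-60073, -40390], [60585, 40902]]

tr T = -1 and det T = -6, so the characteristic polynomial is λ² − (-1)λ + (-6) with roots 2 and -3.
Eigenvectors give P = [[-2, -1], [3, 1]] with P⁻¹ = [[1, 1], [-3, -2]], and T = P·diag(2, -3)·P⁻¹.
Then T⁹ = P·diag(512, -19683)·P⁻¹ = [[-1024, 19683], [1536, -19683]] · [[1, 1], [-3, -2]] = [[-60073, -40390], [60585, 40902]].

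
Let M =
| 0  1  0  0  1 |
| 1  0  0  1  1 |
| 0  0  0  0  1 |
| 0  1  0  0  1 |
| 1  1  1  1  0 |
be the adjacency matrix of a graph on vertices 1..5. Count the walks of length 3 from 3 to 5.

The number of length-3 walks from vertex 3 to vertex 5 is entry (3,5) of M³, where M is the adjacency matrix.
M² = [[2, 1, 1, 2, 1], [1, 3, 1, 1, 2], [1, 1, 1, 1, 0], [2, 1, 1, 2, 1], [1, 2, 0, 1, 4]]
M³ = [[2, 5, 1, 2, 6], [5, 4, 2, 5, 6], [1, 2, 0, 1, 4], [2, 5, 1, 2, 6], [6, 6, 4, 6, 4]]

4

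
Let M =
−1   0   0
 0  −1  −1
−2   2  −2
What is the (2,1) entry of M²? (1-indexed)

2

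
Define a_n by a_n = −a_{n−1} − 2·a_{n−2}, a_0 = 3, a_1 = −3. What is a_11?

With companion matrix A = [[−1, −2], [1, 0]], [a_n, a_{n−1}]ᵀ = A·[a_{n−1}, a_{n−2}]ᵀ, so [a_11, a_10]ᵀ = A¹⁰·[a_1, a_0]ᵀ.
A¹⁰ = [[23, −22], [11, 34]], giving [a_11, a_10]ᵀ = [[−135], [69]].

−135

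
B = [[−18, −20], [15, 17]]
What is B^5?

[[−1068, −1100], [825, 857]]

tr B = −1 and det B = −6, so the characteristic polynomial is λ² − (−1)λ + (−6) with roots −3 and 2.
Eigenvectors give P = [[4, −1], [−3, 1]] with P⁻¹ = [[1, 1], [3, 4]], and B = P·diag(−3, 2)·P⁻¹.
Then B^5 = P·diag(−243, 32)·P⁻¹ = [[−972, −32], [729, 32]] · [[1, 1], [3, 4]] = [[−1068, −1100], [825, 857]].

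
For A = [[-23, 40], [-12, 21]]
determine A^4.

tr A = -2 and det A = -3, so the characteristic polynomial is λ² − (-2)λ + (-3) with roots 1 and -3.
Eigenvectors give P = [[-5, 2], [-3, 1]] with P⁻¹ = [[1, -2], [3, -5]], and A = P·diag(1, -3)·P⁻¹.
Then A^4 = P·diag(1, 81)·P⁻¹ = [[-5, 162], [-3, 81]] · [[1, -2], [3, -5]] = [[481, -800], [240, -399]].

[[481, -800], [240, -399]]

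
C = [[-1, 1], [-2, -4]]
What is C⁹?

[[18659, 19171], [-38342, -38854]]

tr C = -5 and det C = 6, so the characteristic polynomial is λ² − (-5)λ + (6) with roots -2 and -3.
Eigenvectors give P = [[1, 1], [-1, -2]] with P⁻¹ = [[2, 1], [-1, -1]], and C = P·diag(-2, -3)·P⁻¹.
Then C⁹ = P·diag(-512, -19683)·P⁻¹ = [[-512, -19683], [512, 39366]] · [[2, 1], [-1, -1]] = [[18659, 19171], [-38342, -38854]].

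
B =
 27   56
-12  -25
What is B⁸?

tr B = 2 and det B = -3, so the characteristic polynomial is λ² − (2)λ + (-3) with roots -1 and 3.
Eigenvectors give P = [[2, 7], [-1, -3]] with P⁻¹ = [[-3, -7], [1, 2]], and B = P·diag(-1, 3)·P⁻¹.
Then B⁸ = P·diag(1, 6561)·P⁻¹ = [[2, 45927], [-1, -19683]] · [[-3, -7], [1, 2]] = [[45921, 91840], [-19680, -39359]].

[[45921, 91840], [-19680, -39359]]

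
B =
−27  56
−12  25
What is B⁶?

[[5097, −10192], [2184, −4367]]

tr B = −2 and det B = −3, so the characteristic polynomial is λ² − (−2)λ + (−3) with roots 1 and −3.
Eigenvectors give P = [[2, 7], [1, 3]] with P⁻¹ = [[−3, 7], [1, −2]], and B = P·diag(1, −3)·P⁻¹.
Then B⁶ = P·diag(1, 729)·P⁻¹ = [[2, 5103], [1, 2187]] · [[−3, 7], [1, −2]] = [[5097, −10192], [2184, −4367]].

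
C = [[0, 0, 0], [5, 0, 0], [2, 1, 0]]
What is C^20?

[[0, 0, 0], [0, 0, 0], [0, 0, 0]]

C is strictly triangular, hence nilpotent: C^3 = 0, so C^20 = 0.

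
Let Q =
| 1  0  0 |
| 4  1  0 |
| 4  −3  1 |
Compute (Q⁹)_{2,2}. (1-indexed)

Q = I + N where N = [[0, 0, 0], [4, 0, 0], [4, −3, 0]] is strictly lower-triangular, so N³ = 0.
(I + N)⁹ = I + 9·N + 36·N² = [[1, 0, 0], [36, 1, 0], [−396, −27, 1]].

1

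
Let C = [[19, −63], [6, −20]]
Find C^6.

tr C = −1 and det C = −2, so the characteristic polynomial is λ² − (−1)λ + (−2) with roots −2 and 1.
Eigenvectors give P = [[3, −7], [1, −2]] with P⁻¹ = [[−2, 7], [−1, 3]], and C = P·diag(−2, 1)·P⁻¹.
Then C^6 = P·diag(64, 1)·P⁻¹ = [[192, −7], [64, −2]] · [[−2, 7], [−1, 3]] = [[−377, 1323], [−126, 442]].

[[−377, 1323], [−126, 442]]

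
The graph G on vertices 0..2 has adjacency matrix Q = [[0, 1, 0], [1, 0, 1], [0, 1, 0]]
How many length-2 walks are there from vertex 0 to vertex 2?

1

The number of length-2 walks from vertex 0 to vertex 2 is entry (0,2) of Q², where Q is the adjacency matrix.
Q² = [[1, 0, 1], [0, 2, 0], [1, 0, 1]]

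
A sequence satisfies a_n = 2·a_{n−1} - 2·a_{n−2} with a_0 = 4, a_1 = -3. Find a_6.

With companion matrix B = [[2, -2], [1, 0]], [a_n, a_{n−1}]ᵀ = B·[a_{n−1}, a_{n−2}]ᵀ, so [a_6, a_5]ᵀ = B⁵·[a_1, a_0]ᵀ.
B⁵ = [[-8, 8], [-4, 0]], giving [a_6, a_5]ᵀ = [[56], [12]].

56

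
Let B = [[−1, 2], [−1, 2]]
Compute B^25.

B² = B (a projection; rank 1, trace 1), so B^25 = B.

[[−1, 2], [−1, 2]]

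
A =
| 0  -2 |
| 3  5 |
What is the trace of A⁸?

tr A = 5 and det A = 6, so the characteristic polynomial is λ² − (5)λ + (6) with roots 3 and 2.
Eigenvectors give P = [[2, 1], [-3, -1]] with P⁻¹ = [[-1, -1], [3, 2]], and A = P·diag(3, 2)·P⁻¹.
Then A⁸ = P·diag(6561, 256)·P⁻¹ = [[13122, 256], [-19683, -256]] · [[-1, -1], [3, 2]] = [[-12354, -12610], [18915, 19171]].

6817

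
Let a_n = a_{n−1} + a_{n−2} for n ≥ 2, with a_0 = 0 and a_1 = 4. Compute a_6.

With companion matrix B = [[1, 1], [1, 0]], [a_n, a_{n−1}]ᵀ = B·[a_{n−1}, a_{n−2}]ᵀ, so [a_6, a_5]ᵀ = B⁵·[a_1, a_0]ᵀ.
B⁵ = [[8, 5], [5, 3]], giving [a_6, a_5]ᵀ = [[32], [20]].

32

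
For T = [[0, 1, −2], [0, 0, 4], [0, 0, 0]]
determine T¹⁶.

T is strictly triangular, hence nilpotent: T³ = 0, so T¹⁶ = 0.

[[0, 0, 0], [0, 0, 0], [0, 0, 0]]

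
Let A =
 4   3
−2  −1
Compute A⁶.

tr A = 3 and det A = 2, so the characteristic polynomial is λ² − (3)λ + (2) with roots 1 and 2.
Eigenvectors give P = [[−1, 3], [1, −2]] with P⁻¹ = [[2, 3], [1, 1]], and A = P·diag(1, 2)·P⁻¹.
Then A⁶ = P·diag(1, 64)·P⁻¹ = [[−1, 192], [1, −128]] · [[2, 3], [1, 1]] = [[190, 189], [−126, −125]].

[[190, 189], [−126, −125]]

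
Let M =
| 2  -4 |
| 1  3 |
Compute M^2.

[[0, -20], [5, 5]]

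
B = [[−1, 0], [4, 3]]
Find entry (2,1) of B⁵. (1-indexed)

tr B = 2 and det B = −3, so the characteristic polynomial is λ² − (2)λ + (−3) with roots 3 and −1.
Eigenvectors give P = [[0, −1], [1, 1]] with P⁻¹ = [[1, 1], [−1, 0]], and B = P·diag(3, −1)·P⁻¹.
Then B⁵ = P·diag(243, −1)·P⁻¹ = [[0, 1], [243, −1]] · [[1, 1], [−1, 0]] = [[−1, 0], [244, 243]].

244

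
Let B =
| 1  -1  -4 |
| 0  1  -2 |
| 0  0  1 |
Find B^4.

B = I + N where N = [[0, -1, -4], [0, 0, -2], [0, 0, 0]] is strictly upper-triangular, so N^3 = 0.
(I + N)^4 = I + 4·N + 6·N^2 = [[1, -4, -4], [0, 1, -8], [0, 0, 1]].

[[1, -4, -4], [0, 1, -8], [0, 0, 1]]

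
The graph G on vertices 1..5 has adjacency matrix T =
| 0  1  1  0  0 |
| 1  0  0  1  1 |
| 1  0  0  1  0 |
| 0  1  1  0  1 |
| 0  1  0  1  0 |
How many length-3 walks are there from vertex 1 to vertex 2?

5

The number of length-3 walks from vertex 1 to vertex 2 is entry (1,2) of T³, where T is the adjacency matrix.
T² = [[2, 0, 0, 2, 1], [0, 3, 2, 1, 1], [0, 2, 2, 0, 1], [2, 1, 0, 3, 1], [1, 1, 1, 1, 2]]
T³ = [[0, 5, 4, 1, 2], [5, 2, 1, 6, 4], [4, 1, 0, 5, 2], [1, 6, 5, 2, 4], [2, 4, 2, 4, 2]]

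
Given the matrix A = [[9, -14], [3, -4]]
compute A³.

tr A = 5 and det A = 6, so the characteristic polynomial is λ² − (5)λ + (6) with roots 2 and 3.
Eigenvectors give P = [[2, 7], [1, 3]] with P⁻¹ = [[-3, 7], [1, -2]], and A = P·diag(2, 3)·P⁻¹.
Then A³ = P·diag(8, 27)·P⁻¹ = [[16, 189], [8, 81]] · [[-3, 7], [1, -2]] = [[141, -266], [57, -106]].

[[141, -266], [57, -106]]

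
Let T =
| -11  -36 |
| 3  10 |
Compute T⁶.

tr T = -1 and det T = -2, so the characteristic polynomial is λ² − (-1)λ + (-2) with roots -2 and 1.
Eigenvectors give P = [[4, -3], [-1, 1]] with P⁻¹ = [[1, 3], [1, 4]], and T = P·diag(-2, 1)·P⁻¹.
Then T⁶ = P·diag(64, 1)·P⁻¹ = [[256, -3], [-64, 1]] · [[1, 3], [1, 4]] = [[253, 756], [-63, -188]].

[[253, 756], [-63, -188]]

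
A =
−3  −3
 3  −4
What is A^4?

[[−441, 147], [−147, −392]]

A^2 = [[0, 21], [−21, 7]]
A^3 = [[63, −84], [84, 35]]
A^4 = [[−441, 147], [−147, −392]]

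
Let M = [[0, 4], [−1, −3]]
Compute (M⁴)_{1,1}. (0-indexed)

−11

M² = [[−4, −12], [3, 5]]
M³ = [[12, 20], [−5, −3]]
M⁴ = [[−20, −12], [3, −11]]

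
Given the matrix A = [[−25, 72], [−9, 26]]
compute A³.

[[−73, 216], [−27, 80]]

tr A = 1 and det A = −2, so the characteristic polynomial is λ² − (1)λ + (−2) with roots 2 and −1.
Eigenvectors give P = [[−8, 3], [−3, 1]] with P⁻¹ = [[1, −3], [3, −8]], and A = P·diag(2, −1)·P⁻¹.
Then A³ = P·diag(8, −1)·P⁻¹ = [[−64, −3], [−24, −1]] · [[1, −3], [3, −8]] = [[−73, 216], [−27, 80]].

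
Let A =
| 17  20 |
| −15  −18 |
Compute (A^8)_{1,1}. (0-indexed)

tr A = −1 and det A = −6, so the characteristic polynomial is λ² − (−1)λ + (−6) with roots 2 and −3.
Eigenvectors give P = [[4, −1], [−3, 1]] with P⁻¹ = [[1, 1], [3, 4]], and A = P·diag(2, −3)·P⁻¹.
Then A^8 = P·diag(256, 6561)·P⁻¹ = [[1024, −6561], [−768, 6561]] · [[1, 1], [3, 4]] = [[−18659, −25220], [18915, 25476]].

25476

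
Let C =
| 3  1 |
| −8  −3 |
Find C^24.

C² = I (check: tr C = 0 and det C = −1), so C^24 = I since 24 is even.

[[1, 0], [0, 1]]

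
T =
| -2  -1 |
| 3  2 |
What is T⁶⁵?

T² = I (check: tr T = 0 and det T = -1), so T⁶⁵ = T since 65 is odd.

[[-2, -1], [3, 2]]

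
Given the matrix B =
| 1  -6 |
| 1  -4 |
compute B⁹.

tr B = -3 and det B = 2, so the characteristic polynomial is λ² − (-3)λ + (2) with roots -1 and -2.
Eigenvectors give P = [[3, 2], [1, 1]] with P⁻¹ = [[1, -2], [-1, 3]], and B = P·diag(-1, -2)·P⁻¹.
Then B⁹ = P·diag(-1, -512)·P⁻¹ = [[-3, -1024], [-1, -512]] · [[1, -2], [-1, 3]] = [[1021, -3066], [511, -1534]].

[[1021, -3066], [511, -1534]]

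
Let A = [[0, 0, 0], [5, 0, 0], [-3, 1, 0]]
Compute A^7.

A is strictly triangular, hence nilpotent: A^3 = 0, so A^7 = 0.

[[0, 0, 0], [0, 0, 0], [0, 0, 0]]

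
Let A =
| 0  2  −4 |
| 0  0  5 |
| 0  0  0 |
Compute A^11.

[[0, 0, 0], [0, 0, 0], [0, 0, 0]]

A is strictly triangular, hence nilpotent: A^3 = 0, so A^11 = 0.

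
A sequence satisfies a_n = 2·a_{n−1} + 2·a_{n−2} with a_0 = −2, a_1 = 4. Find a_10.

With companion matrix B = [[2, 2], [1, 0]], [a_n, a_{n−1}]ᵀ = B·[a_{n−1}, a_{n−2}]ᵀ, so [a_10, a_9]ᵀ = B^9·[a_1, a_0]ᵀ.
B^9 = [[6688, 4896], [2448, 1792]], giving [a_10, a_9]ᵀ = [[16960], [6208]].

16960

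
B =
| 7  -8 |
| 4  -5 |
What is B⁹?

tr B = 2 and det B = -3, so the characteristic polynomial is λ² − (2)λ + (-3) with roots -1 and 3.
Eigenvectors give P = [[1, 2], [1, 1]] with P⁻¹ = [[-1, 2], [1, -1]], and B = P·diag(-1, 3)·P⁻¹.
Then B⁹ = P·diag(-1, 19683)·P⁻¹ = [[-1, 39366], [-1, 19683]] · [[-1, 2], [1, -1]] = [[39367, -39368], [19684, -19685]].

[[39367, -39368], [19684, -19685]]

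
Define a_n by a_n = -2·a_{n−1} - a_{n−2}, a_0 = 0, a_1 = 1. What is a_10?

-10

With companion matrix T = [[-2, -1], [1, 0]], [a_n, a_{n−1}]ᵀ = T·[a_{n−1}, a_{n−2}]ᵀ, so [a_10, a_9]ᵀ = T^9·[a_1, a_0]ᵀ.
T^9 = [[-10, -9], [9, 8]], giving [a_10, a_9]ᵀ = [[-10], [9]].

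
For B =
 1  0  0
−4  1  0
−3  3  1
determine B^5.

B = I + N where N = [[0, 0, 0], [−4, 0, 0], [−3, 3, 0]] is strictly lower-triangular, so N^3 = 0.
(I + N)^5 = I + 5·N + 10·N^2 = [[1, 0, 0], [−20, 1, 0], [−135, 15, 1]].

[[1, 0, 0], [−20, 1, 0], [−135, 15, 1]]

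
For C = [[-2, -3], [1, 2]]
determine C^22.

[[1, 0], [0, 1]]

C² = I (check: tr C = 0 and det C = -1), so C^22 = I since 22 is even.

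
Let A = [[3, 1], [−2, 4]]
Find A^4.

[[−49, 147], [−294, 98]]

A^2 = [[7, 7], [−14, 14]]
A^3 = [[7, 35], [−70, 42]]
A^4 = [[−49, 147], [−294, 98]]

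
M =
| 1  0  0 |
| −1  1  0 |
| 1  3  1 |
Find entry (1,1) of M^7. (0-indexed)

1

M = I + N where N = [[0, 0, 0], [−1, 0, 0], [1, 3, 0]] is strictly lower-triangular, so N^3 = 0.
(I + N)^7 = I + 7·N + 21·N^2 = [[1, 0, 0], [−7, 1, 0], [−56, 21, 1]].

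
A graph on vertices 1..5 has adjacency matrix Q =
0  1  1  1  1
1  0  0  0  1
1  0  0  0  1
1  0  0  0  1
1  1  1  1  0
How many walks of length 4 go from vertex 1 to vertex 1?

28

The number of length-4 walks from vertex 1 to vertex 1 is entry (1,1) of Q^4, where Q is the adjacency matrix.
Q^2 = [[4, 1, 1, 1, 3], [1, 2, 2, 2, 1], [1, 2, 2, 2, 1], [1, 2, 2, 2, 1], [3, 1, 1, 1, 4]]
Q^3 = [[6, 7, 7, 7, 7], [7, 2, 2, 2, 7], [7, 2, 2, 2, 7], [7, 2, 2, 2, 7], [7, 7, 7, 7, 6]]
Q^4 = [[28, 13, 13, 13, 27], [13, 14, 14, 14, 13], [13, 14, 14, 14, 13], [13, 14, 14, 14, 13], [27, 13, 13, 13, 28]]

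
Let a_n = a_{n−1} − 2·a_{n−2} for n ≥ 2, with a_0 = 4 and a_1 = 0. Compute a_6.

8

With companion matrix T = [[1, −2], [1, 0]], [a_n, a_{n−1}]ᵀ = T·[a_{n−1}, a_{n−2}]ᵀ, so [a_6, a_5]ᵀ = T⁵·[a_1, a_0]ᵀ.
T⁵ = [[5, 2], [−1, 6]], giving [a_6, a_5]ᵀ = [[8], [24]].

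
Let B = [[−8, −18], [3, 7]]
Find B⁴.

tr B = −1 and det B = −2, so the characteristic polynomial is λ² − (−1)λ + (−2) with roots −2 and 1.
Eigenvectors give P = [[−3, −2], [1, 1]] with P⁻¹ = [[−1, −2], [1, 3]], and B = P·diag(−2, 1)·P⁻¹.
Then B⁴ = P·diag(16, 1)·P⁻¹ = [[−48, −2], [16, 1]] · [[−1, −2], [1, 3]] = [[46, 90], [−15, −29]].

[[46, 90], [−15, −29]]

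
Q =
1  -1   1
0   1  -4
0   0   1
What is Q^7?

Q = I + N where N = [[0, -1, 1], [0, 0, -4], [0, 0, 0]] is strictly upper-triangular, so N^3 = 0.
(I + N)^7 = I + 7·N + 21·N^2 = [[1, -7, 91], [0, 1, -28], [0, 0, 1]].

[[1, -7, 91], [0, 1, -28], [0, 0, 1]]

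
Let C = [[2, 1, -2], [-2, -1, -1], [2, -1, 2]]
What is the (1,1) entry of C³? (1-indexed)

C² = [[-2, 3, -9], [-4, 0, 3], [10, 1, 1]]
C³ = [[-28, 4, -17], [-2, -7, 14], [20, 8, -19]]

-28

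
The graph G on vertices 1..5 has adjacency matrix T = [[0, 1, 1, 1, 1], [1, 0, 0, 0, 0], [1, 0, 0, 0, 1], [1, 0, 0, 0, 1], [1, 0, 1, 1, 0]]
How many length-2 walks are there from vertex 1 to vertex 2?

The number of length-2 walks from vertex 1 to vertex 2 is entry (1,2) of T^2, where T is the adjacency matrix.
T^2 = [[4, 0, 1, 1, 2], [0, 1, 1, 1, 1], [1, 1, 2, 2, 1], [1, 1, 2, 2, 1], [2, 1, 1, 1, 3]]

0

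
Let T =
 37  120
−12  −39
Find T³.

tr T = −2 and det T = −3, so the characteristic polynomial is λ² − (−2)λ + (−3) with roots 1 and −3.
Eigenvectors give P = [[10, −3], [−3, 1]] with P⁻¹ = [[1, 3], [3, 10]], and T = P·diag(1, −3)·P⁻¹.
Then T³ = P·diag(1, −27)·P⁻¹ = [[10, 81], [−3, −27]] · [[1, 3], [3, 10]] = [[253, 840], [−84, −279]].

[[253, 840], [−84, −279]]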